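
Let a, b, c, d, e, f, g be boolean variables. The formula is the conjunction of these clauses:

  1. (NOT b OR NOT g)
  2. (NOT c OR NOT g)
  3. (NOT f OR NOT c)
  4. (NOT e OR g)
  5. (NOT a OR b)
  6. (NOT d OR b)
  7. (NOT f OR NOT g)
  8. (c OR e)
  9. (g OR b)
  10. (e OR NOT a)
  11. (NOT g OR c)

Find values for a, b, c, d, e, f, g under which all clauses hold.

a=F, b=T, c=T, d=F, e=F, f=F, g=F

Check each clause:
  1. (NOT g OR NOT b) — NOT g is true.
  2. (NOT g OR NOT c) — NOT g is true.
  3. (NOT f OR NOT c) — NOT f is true.
  4. (g OR NOT e) — NOT e is true.
  5. (b OR NOT a) — b is true.
  6. (NOT d OR b) — b is true.
  7. (NOT g OR NOT f) — NOT g is true.
  8. (c OR e) — c is true.
  9. (b OR g) — b is true.
  10. (e OR NOT a) — NOT a is true.
  11. (c OR NOT g) — NOT g is true.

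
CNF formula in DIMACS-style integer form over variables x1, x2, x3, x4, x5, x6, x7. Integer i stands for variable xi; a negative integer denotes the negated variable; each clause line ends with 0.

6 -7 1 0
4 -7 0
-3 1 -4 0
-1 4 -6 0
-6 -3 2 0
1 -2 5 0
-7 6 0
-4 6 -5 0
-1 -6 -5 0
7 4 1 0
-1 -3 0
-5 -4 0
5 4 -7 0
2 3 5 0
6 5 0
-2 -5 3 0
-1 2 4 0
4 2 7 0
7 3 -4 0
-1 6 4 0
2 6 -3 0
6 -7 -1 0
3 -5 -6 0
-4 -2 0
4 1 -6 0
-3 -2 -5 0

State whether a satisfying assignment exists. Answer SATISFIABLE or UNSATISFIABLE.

UNSATISFIABLE

x4 = True:
  propagation gives x5=False, x6=True, x2=False, x3=False; an empty clause results — contradiction.
x4 = False:
  propagation gives x7=False, x1=True, x6=False; an empty clause results — contradiction.
Every branch closes, so no satisfying assignment exists.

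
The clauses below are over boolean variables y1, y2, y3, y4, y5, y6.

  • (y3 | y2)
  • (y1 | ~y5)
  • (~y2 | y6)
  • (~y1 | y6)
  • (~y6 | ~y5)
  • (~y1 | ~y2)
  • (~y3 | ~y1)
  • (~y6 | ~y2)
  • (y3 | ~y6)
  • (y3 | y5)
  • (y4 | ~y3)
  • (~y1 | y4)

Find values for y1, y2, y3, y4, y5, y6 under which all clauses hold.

y4 occurs only positively in the remaining clauses — set y4 = True.
Branch on y1: take y1 = False.
  then y5 is forced to False.
  then y3 is forced to True.
Branch on y2: take y2 = False.
y6 is now unconstrained; take y6 = False.

y1=F  y2=F  y3=T  y4=T  y5=F  y6=F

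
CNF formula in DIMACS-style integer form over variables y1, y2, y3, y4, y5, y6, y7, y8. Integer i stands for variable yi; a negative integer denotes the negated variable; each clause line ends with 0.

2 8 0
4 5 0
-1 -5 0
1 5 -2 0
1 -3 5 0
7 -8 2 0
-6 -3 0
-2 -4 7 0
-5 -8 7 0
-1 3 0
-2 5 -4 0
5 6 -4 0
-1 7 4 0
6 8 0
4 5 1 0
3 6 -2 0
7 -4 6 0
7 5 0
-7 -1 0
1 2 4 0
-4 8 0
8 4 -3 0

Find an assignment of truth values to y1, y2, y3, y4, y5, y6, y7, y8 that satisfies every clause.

y1=F, y2=T, y3=T, y4=T, y5=T, y6=F, y7=T, y8=T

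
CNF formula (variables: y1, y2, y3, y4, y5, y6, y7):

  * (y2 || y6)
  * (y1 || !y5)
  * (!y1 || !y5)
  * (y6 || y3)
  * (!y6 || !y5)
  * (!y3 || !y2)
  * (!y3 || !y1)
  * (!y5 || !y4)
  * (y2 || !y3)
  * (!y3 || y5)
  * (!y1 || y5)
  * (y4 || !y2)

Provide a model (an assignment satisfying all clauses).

Branch on y1: take y1 = False.
  then y5 is forced to False.
  then y3 is forced to False.
  then y6 is forced to True.
Set y2 = True and propagate.
  then y4 is forced to True.
y7 is now unconstrained; take y7 = True.

y1=0, y2=1, y3=0, y4=1, y5=0, y6=1, y7=1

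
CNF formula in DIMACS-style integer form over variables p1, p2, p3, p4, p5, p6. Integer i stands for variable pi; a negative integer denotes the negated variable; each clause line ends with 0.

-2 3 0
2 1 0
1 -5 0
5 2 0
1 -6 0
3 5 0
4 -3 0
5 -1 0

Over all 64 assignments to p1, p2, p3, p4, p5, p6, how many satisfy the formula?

Case analysis on p1 and p5:
  p1=T, p5=T: p6 free; 4 ways for (p2,p3,p4) × 2^1 = 8.
  p1=T, p5=F: a clause becomes empty — 0.
  p1=F, p5=T: a clause becomes empty — 0.
  p1=F, p5=F: remaining (p2,p3,p4,p6) ∈ {(T,T,T,F)} — 1.
Total: 8 + 0 + 0 + 1 = 9.

9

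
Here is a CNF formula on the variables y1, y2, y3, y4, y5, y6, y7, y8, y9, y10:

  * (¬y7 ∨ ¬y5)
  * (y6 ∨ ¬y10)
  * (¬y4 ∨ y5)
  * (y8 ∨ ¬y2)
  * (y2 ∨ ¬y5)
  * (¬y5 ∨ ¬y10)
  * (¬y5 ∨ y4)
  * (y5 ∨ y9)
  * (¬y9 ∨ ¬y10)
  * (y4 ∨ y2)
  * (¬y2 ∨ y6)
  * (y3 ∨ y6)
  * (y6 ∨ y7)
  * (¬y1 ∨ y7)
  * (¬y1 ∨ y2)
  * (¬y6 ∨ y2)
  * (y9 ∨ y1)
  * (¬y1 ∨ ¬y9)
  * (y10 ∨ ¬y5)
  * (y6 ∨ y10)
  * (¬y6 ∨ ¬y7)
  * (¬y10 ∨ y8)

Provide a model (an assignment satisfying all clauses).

Pure literal: y8 appears only positively; assign y8 = True.
Set y1 = False and propagate.
  then y9 is forced to True.
  then y10 is forced to False.
  then y5 is forced to False.
  then y4 is forced to False.
  then y2 is forced to True.
  then y6 is forced to True.
  then y7 is forced to False.
y3 is now unconstrained; take y3 = False.
Every clause has at least one true literal under this assignment.

y1 = F, y2 = T, y3 = F, y4 = F, y5 = F, y6 = T, y7 = F, y8 = T, y9 = T, y10 = F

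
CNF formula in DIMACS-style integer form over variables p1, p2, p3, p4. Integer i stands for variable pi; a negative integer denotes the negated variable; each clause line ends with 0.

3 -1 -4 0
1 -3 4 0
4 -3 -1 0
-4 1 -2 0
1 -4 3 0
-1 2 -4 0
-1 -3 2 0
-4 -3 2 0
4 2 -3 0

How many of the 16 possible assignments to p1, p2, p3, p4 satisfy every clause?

5

The models are:
  p1=0 p2=0 p3=0 p4=0
  p1=0 p2=1 p3=0 p4=0
  p1=1 p2=0 p3=0 p4=0
  p1=1 p2=1 p3=0 p4=0
  p1=1 p2=1 p3=1 p4=1
Count: 5.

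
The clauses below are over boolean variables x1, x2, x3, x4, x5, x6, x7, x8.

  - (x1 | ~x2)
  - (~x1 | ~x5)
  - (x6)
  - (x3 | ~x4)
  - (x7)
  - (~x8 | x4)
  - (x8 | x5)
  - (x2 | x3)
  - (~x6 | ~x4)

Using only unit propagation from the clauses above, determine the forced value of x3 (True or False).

(x6) is a unit clause: x6 = True.
Unit clause (x7) sets x7 = True.
(~x4 | ~x6): since x6 = True, the clause reduces to (~x4). x4 = False.
(x4 | ~x8) with x4 = False leaves only ~x8, so x8 = False.
In (x8 | x5), x8 is now false; x5 must hold, so x5 = True.
In (~x5 | ~x1), ~x5 is now false; ~x1 must hold, so x1 = False.
(~x2 | x1): since x1 = False, the clause reduces to (~x2). x2 = False.
(x2 | x3) with x2 = False leaves only x3, so x3 = True.

True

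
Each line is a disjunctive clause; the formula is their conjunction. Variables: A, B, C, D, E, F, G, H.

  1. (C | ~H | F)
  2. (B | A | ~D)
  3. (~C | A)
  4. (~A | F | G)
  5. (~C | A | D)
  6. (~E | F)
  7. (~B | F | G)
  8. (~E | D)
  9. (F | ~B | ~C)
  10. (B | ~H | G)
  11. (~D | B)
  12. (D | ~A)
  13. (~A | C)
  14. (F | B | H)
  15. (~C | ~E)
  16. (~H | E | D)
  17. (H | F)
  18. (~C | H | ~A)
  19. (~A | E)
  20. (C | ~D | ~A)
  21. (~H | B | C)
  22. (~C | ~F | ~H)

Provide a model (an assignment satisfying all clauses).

A=0  B=0  C=0  D=0  E=0  F=1  G=0  H=0

Check each clause:
  1. (F | C | ~H) — ~H is true.
  2. (B | A | ~D) — ~D is true.
  3. (~C | A) — ~C is true.
  4. (G | F | ~A) — ~A is true.
  5. (D | A | ~C) — ~C is true.
  6. (~E | F) — ~E is true.
  7. (F | ~B | G) — ~B is true.
  8. (D | ~E) — ~E is true.
  9. (~C | F | ~B) — ~C is true.
  10. (G | ~H | B) — ~H is true.
  11. (B | ~D) — ~D is true.
  12. (D | ~A) — ~A is true.
  13. (~A | C) — ~A is true.
  14. (H | F | B) — F is true.
  15. (~E | ~C) — ~E is true.
  16. (~H | E | D) — ~H is true.
  17. (H | F) — F is true.
  18. (H | ~C | ~A) — ~C is true.
  19. (E | ~A) — ~A is true.
  20. (C | ~A | ~D) — ~D is true.
  21. (~H | C | B) — ~H is true.
  22. (~H | ~C | ~F) — ~H is true.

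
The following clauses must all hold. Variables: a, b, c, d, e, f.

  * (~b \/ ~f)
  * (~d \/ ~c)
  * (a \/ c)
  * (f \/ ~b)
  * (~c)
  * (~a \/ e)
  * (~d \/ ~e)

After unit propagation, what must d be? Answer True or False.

Unit clause (~c) sets c = False.
(a \/ c): since c = False, the clause reduces to (a). a = True.
(e \/ ~a) with a = True leaves only e, so e = True.
(~e \/ ~d) with e = True leaves only ~d, so d = False.

False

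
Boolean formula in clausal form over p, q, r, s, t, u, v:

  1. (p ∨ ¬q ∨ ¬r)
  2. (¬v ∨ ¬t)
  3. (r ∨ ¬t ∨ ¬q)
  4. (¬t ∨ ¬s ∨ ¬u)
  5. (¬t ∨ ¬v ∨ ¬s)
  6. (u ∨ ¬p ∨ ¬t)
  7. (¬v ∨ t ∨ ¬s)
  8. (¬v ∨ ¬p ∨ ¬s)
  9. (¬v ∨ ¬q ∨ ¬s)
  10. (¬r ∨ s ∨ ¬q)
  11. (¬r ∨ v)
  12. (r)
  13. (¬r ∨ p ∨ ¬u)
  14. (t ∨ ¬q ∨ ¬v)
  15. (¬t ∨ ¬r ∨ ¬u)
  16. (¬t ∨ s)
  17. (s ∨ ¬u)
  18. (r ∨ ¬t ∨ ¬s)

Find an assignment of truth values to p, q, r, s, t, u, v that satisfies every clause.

p=T, q=F, r=T, s=F, t=F, u=F, v=T

Check each clause:
  1. (¬r ∨ p ∨ ¬q) — p is true.
  2. (¬t ∨ ¬v) — ¬t is true.
  3. (¬t ∨ ¬q ∨ r) — r is true.
  4. (¬u ∨ ¬s ∨ ¬t) — ¬u is true.
  5. (¬v ∨ ¬s ∨ ¬t) — ¬t is true.
  6. (u ∨ ¬p ∨ ¬t) — ¬t is true.
  7. (¬v ∨ ¬s ∨ t) — ¬s is true.
  8. (¬v ∨ ¬p ∨ ¬s) — ¬s is true.
  9. (¬s ∨ ¬q ∨ ¬v) — ¬s is true.
  10. (¬r ∨ s ∨ ¬q) — ¬q is true.
  11. (v ∨ ¬r) — v is true.
  12. (r) — r is true.
  13. (p ∨ ¬r ∨ ¬u) — p is true.
  14. (¬v ∨ ¬q ∨ t) — ¬q is true.
  15. (¬t ∨ ¬r ∨ ¬u) — ¬u is true.
  16. (s ∨ ¬t) — ¬t is true.
  17. (s ∨ ¬u) — ¬u is true.
  18. (r ∨ ¬t ∨ ¬s) — r is true.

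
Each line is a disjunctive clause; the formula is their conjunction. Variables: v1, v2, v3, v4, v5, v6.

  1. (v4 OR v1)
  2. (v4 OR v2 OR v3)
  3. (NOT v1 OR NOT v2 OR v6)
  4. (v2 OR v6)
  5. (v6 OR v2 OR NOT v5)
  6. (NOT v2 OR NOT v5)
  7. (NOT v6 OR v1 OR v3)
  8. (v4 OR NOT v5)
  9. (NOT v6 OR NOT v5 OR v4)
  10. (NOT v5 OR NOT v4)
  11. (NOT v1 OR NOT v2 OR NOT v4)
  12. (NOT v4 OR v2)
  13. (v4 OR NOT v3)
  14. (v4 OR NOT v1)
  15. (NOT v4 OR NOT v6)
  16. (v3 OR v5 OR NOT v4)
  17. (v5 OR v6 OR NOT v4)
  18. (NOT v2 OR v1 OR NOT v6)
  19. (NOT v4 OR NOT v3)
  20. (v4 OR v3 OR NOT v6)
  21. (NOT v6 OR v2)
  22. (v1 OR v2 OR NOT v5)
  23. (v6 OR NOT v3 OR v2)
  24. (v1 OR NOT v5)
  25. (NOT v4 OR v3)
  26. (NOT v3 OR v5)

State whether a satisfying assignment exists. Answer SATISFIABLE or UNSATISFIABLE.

UNSATISFIABLE

v4 = True:
  propagation gives v5=False, v2=True, v1=False, v6=False; an empty clause results — contradiction.
v4 = False:
  propagation gives v1=True; an empty clause results — contradiction.
Every branch closes, so no satisfying assignment exists.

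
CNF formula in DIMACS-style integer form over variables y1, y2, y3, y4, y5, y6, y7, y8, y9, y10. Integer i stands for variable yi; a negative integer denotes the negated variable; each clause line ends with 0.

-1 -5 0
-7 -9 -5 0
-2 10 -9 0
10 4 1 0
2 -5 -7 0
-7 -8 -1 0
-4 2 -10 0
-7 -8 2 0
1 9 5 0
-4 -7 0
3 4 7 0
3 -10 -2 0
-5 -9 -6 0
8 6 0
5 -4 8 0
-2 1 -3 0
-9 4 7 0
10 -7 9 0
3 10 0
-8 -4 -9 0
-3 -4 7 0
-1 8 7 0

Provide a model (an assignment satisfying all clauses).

y1=T, y2=T, y3=T, y4=F, y5=F, y6=T, y7=T, y8=F, y9=T, y10=T

Check each clause:
  1. (~y5 \/ ~y1) — ~y5 is true.
  2. (~y9 \/ ~y7 \/ ~y5) — ~y5 is true.
  3. (y10 \/ ~y2 \/ ~y9) — y10 is true.
  4. (y1 \/ y10 \/ y4) — y1 is true.
  5. (y2 \/ ~y7 \/ ~y5) — y2 is true.
  6. (~y8 \/ ~y1 \/ ~y7) — ~y8 is true.
  7. (~y10 \/ ~y4 \/ y2) — y2 is true.
  8. (~y7 \/ y2 \/ ~y8) — ~y8 is true.
  9. (y9 \/ y5 \/ y1) — y9 is true.
  10. (~y7 \/ ~y4) — ~y4 is true.
  11. (y4 \/ y3 \/ y7) — y3 is true.
  12. (~y10 \/ y3 \/ ~y2) — y3 is true.
  13. (~y5 \/ ~y9 \/ ~y6) — ~y5 is true.
  14. (y6 \/ y8) — y6 is true.
  15. (y8 \/ y5 \/ ~y4) — ~y4 is true.
  16. (~y3 \/ ~y2 \/ y1) — y1 is true.
  17. (~y9 \/ y4 \/ y7) — y7 is true.
  18. (y10 \/ ~y7 \/ y9) — y9 is true.
  19. (y3 \/ y10) — y10 is true.
  20. (~y4 \/ ~y9 \/ ~y8) — ~y8 is true.
  21. (y7 \/ ~y3 \/ ~y4) — ~y4 is true.
  22. (y8 \/ y7 \/ ~y1) — y7 is true.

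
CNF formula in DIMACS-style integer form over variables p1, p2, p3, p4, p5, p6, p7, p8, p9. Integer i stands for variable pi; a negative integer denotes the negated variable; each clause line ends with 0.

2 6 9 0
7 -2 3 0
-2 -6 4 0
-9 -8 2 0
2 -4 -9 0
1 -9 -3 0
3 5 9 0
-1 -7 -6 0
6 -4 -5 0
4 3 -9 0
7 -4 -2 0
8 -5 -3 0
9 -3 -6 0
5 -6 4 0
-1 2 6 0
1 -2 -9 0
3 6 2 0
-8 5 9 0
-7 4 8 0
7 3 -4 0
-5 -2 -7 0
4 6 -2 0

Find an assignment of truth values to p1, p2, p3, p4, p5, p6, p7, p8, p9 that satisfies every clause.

p1=F, p2=F, p3=F, p4=F, p5=T, p6=T, p7=F, p8=T, p9=F

Check each clause:
  1. {p6, p9, p2} — p6 is true.
  2. {p7, p3, ¬p2} — ¬p2 is true.
  3. {p4, ¬p2, ¬p6} — ¬p2 is true.
  4. {¬p9, ¬p8, p2} — ¬p9 is true.
  5. {¬p9, ¬p4, p2} — ¬p4 is true.
  6. {p1, ¬p3, ¬p9} — ¬p3 is true.
  7. {p5, p3, p9} — p5 is true.
  8. {¬p6, ¬p7, ¬p1} — ¬p7 is true.
  9. {¬p4, p6, ¬p5} — ¬p4 is true.
  10. {p4, ¬p9, p3} — ¬p9 is true.
  11. {¬p2, p7, ¬p4} — ¬p4 is true.
  12. {¬p3, ¬p5, p8} — p8 is true.
  13. {p9, ¬p6, ¬p3} — ¬p3 is true.
  14. {p5, p4, ¬p6} — p5 is true.
  15. {p2, p6, ¬p1} — p6 is true.
  16. {p1, ¬p2, ¬p9} — ¬p2 is true.
  17. {p3, p6, p2} — p6 is true.
  18. {p5, p9, ¬p8} — p5 is true.
  19. {p4, p8, ¬p7} — p8 is true.
  20. {p3, ¬p4, p7} — ¬p4 is true.
  21. {¬p5, ¬p2, ¬p7} — ¬p7 is true.
  22. {p4, p6, ¬p2} — p6 is true.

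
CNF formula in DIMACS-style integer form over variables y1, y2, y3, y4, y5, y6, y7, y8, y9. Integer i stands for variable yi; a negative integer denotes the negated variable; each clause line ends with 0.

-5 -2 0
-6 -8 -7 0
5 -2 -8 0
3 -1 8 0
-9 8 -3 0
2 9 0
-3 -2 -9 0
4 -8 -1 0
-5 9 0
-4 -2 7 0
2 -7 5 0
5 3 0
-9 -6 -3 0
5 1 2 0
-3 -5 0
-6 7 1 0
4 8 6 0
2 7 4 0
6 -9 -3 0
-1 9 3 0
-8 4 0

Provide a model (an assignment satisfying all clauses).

y1=False, y2=True, y3=True, y4=True, y5=False, y6=False, y7=True, y8=False, y9=False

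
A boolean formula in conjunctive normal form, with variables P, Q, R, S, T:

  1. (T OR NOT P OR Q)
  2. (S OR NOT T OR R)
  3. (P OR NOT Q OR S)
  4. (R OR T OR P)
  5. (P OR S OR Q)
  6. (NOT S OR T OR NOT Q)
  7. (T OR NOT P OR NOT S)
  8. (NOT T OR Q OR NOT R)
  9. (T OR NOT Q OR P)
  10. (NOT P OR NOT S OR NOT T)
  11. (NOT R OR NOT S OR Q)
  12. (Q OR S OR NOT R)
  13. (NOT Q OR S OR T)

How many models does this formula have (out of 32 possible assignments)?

The models are:
  P=0 Q=0 R=0 S=1 T=1
  P=0 Q=1 R=0 S=1 T=1
  P=0 Q=1 R=1 S=1 T=1
  P=1 Q=1 R=1 S=0 T=1
Count: 4.

4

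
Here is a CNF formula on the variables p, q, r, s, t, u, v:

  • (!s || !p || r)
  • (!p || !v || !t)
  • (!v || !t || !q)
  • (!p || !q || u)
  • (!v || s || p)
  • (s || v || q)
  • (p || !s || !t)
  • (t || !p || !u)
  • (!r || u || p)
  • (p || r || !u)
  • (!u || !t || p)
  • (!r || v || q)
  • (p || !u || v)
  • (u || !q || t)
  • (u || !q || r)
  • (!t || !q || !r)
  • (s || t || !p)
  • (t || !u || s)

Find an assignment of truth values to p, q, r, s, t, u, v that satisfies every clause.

p = False, q = False, r = False, s = True, t = False, u = False, v = True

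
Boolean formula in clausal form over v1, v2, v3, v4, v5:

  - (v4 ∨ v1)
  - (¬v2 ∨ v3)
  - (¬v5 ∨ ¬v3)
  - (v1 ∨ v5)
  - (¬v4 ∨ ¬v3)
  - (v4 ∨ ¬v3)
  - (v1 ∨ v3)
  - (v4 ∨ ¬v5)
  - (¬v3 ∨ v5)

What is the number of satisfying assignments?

3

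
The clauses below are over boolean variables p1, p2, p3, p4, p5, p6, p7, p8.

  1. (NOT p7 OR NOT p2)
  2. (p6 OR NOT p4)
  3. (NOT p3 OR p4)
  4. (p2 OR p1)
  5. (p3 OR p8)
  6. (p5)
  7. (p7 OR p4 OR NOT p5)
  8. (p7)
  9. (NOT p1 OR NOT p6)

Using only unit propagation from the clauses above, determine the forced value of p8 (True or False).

True

(p5) stands alone — p5 = True.
(p7) is a unit clause: p7 = True.
From (NOT p2 OR NOT p7) and p7 = True: p2 = False.
(p1 OR p2): since p2 = False, the clause reduces to (p1). p1 = True.
(NOT p6 OR NOT p1) with p1 = True leaves only NOT p6, so p6 = False.
From (NOT p4 OR p6) and p6 = False: p4 = False.
(NOT p3 OR p4): since p4 = False, the clause reduces to (NOT p3). p3 = False.
(p3 OR p8) with p3 = False leaves only p8, so p8 = True.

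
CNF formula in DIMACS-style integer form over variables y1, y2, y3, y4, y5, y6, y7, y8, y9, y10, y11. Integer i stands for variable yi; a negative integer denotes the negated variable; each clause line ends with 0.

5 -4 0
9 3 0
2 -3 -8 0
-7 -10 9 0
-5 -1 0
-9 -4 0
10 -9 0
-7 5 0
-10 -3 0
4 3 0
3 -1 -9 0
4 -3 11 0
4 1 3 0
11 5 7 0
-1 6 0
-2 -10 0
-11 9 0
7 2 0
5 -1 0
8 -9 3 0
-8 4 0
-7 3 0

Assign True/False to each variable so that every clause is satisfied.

y1=F, y2=F, y3=T, y4=T, y5=T, y6=T, y7=T, y8=F, y9=F, y10=F, y11=F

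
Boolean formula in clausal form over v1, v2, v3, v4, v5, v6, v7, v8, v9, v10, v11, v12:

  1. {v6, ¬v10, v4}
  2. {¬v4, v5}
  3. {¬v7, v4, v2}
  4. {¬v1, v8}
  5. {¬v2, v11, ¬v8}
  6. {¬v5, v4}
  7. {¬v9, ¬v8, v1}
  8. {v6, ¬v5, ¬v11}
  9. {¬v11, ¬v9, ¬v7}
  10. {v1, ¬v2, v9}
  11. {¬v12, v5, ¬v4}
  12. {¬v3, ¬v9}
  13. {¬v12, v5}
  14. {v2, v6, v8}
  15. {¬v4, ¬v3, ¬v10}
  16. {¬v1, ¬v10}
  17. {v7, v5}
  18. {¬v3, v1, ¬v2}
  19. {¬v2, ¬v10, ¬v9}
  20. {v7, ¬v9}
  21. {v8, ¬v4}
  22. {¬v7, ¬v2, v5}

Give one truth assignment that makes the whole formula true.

Pure literal: v3 appears only negated; assign v3 = False.
Pure literal: v6 appears only positively; assign v6 = True.
Set v1 = False and propagate.
Try v2 = False.
For the remaining variables, v4 = True, v5 = True, v7 = True, v8 = True, v9 = False, v10 = True, v11 = False, v12 = True works.
Every clause has at least one true literal under this assignment.

v1 = 0  v2 = 0  v3 = 0  v4 = 1  v5 = 1  v6 = 1  v7 = 1  v8 = 1  v9 = 0  v10 = 1  v11 = 0  v12 = 1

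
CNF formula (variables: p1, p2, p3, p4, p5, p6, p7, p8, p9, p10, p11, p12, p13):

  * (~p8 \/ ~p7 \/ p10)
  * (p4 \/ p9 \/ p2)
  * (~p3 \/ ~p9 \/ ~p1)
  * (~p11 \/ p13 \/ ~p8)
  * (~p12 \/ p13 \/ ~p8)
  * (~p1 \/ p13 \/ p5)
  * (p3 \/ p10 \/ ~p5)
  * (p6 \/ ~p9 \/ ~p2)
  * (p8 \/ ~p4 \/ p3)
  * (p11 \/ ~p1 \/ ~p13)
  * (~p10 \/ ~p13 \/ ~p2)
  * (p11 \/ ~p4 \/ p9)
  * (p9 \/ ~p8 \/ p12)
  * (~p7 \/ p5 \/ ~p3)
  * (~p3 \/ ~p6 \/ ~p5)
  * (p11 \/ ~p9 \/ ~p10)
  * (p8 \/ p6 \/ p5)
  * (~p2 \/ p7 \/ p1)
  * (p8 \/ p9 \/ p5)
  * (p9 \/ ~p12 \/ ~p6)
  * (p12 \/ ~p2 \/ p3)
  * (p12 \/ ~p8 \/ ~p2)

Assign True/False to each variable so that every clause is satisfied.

p1=False, p2=False, p3=False, p4=False, p5=False, p6=True, p7=True, p8=False, p9=True, p10=True, p11=True, p12=False, p13=False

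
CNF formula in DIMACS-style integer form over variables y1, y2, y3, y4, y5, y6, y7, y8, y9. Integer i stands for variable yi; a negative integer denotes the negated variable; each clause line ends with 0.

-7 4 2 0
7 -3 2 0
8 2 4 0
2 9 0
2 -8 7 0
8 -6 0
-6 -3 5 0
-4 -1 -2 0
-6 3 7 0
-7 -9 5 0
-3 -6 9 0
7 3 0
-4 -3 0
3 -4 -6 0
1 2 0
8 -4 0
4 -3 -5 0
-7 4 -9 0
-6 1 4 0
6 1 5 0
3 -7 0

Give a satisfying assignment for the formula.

y1=T, y2=T, y3=T, y4=F, y5=F, y6=F, y7=T, y8=T, y9=F

Check each clause:
  1. (y4 \/ ~y7 \/ y2) — y2 is true.
  2. (y7 \/ y2 \/ ~y3) — y2 is true.
  3. (y8 \/ y2 \/ y4) — y8 is true.
  4. (y2 \/ y9) — y2 is true.
  5. (y7 \/ ~y8 \/ y2) — y2 is true.
  6. (y8 \/ ~y6) — y8 is true.
  7. (~y3 \/ ~y6 \/ y5) — ~y6 is true.
  8. (~y1 \/ ~y4 \/ ~y2) — ~y4 is true.
  9. (y3 \/ ~y6 \/ y7) — ~y6 is true.
  10. (~y9 \/ ~y7 \/ y5) — ~y9 is true.
  11. (y9 \/ ~y3 \/ ~y6) — ~y6 is true.
  12. (y3 \/ y7) — y3 is true.
  13. (~y4 \/ ~y3) — ~y4 is true.
  14. (y3 \/ ~y4 \/ ~y6) — ~y6 is true.
  15. (y1 \/ y2) — y1 is true.
  16. (y8 \/ ~y4) — y8 is true.
  17. (~y5 \/ ~y3 \/ y4) — ~y5 is true.
  18. (~y9 \/ ~y7 \/ y4) — ~y9 is true.
  19. (~y6 \/ y4 \/ y1) — y1 is true.
  20. (y5 \/ y1 \/ y6) — y1 is true.
  21. (y3 \/ ~y7) — y3 is true.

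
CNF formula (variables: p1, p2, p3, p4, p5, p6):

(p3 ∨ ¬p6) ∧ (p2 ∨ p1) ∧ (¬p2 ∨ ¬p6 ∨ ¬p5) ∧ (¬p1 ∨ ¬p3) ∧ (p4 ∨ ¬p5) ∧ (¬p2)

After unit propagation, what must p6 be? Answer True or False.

False

(¬p2) stands alone — p2 = False.
(p1 ∨ p2) with p2 = False leaves only p1, so p1 = True.
From (¬p3 ∨ ¬p1) and p1 = True: p3 = False.
From (¬p6 ∨ p3) and p3 = False: p6 = False.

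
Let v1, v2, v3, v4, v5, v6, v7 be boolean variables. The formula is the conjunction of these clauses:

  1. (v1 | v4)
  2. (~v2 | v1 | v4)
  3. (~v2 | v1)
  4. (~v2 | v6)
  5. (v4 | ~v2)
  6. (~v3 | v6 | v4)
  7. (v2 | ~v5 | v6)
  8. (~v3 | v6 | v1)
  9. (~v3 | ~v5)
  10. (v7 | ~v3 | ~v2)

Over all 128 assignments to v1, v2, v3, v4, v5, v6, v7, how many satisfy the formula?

Split on v2, then v1.
  v2=T, v1=T: 5 of the 32 assignments to (v3,v4,v5,v6,v7) work.
  v2=T, v1=F: a clause becomes empty — 0.
  v2=F, v1=T: v7 free; 9 ways for (v3,v4,v5,v6) × 2^1 = 18.
  v2=F, v1=F: v7 free; 4 ways for (v3,v4,v5,v6) × 2^1 = 8.
Total: 5 + 0 + 18 + 8 = 31.

31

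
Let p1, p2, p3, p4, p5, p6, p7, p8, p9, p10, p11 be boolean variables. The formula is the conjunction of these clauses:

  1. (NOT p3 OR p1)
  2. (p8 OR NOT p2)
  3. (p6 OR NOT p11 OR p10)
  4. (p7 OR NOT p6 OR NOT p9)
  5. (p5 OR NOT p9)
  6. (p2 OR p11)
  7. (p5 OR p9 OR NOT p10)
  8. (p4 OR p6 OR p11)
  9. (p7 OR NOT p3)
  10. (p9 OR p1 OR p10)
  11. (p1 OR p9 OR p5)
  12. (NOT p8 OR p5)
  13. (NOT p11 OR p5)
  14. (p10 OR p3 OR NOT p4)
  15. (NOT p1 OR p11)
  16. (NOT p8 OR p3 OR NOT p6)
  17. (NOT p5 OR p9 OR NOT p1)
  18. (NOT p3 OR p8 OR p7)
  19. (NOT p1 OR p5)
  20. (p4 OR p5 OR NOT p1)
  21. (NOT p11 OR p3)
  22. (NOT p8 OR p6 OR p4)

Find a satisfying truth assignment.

p1=True, p2=False, p3=True, p4=True, p5=True, p6=True, p7=True, p8=False, p9=True, p10=False, p11=True

Check each clause:
  1. (p1 OR NOT p3) — p1 is true.
  2. (p8 OR NOT p2) — NOT p2 is true.
  3. (p6 OR NOT p11 OR p10) — p6 is true.
  4. (NOT p9 OR NOT p6 OR p7) — p7 is true.
  5. (p5 OR NOT p9) — p5 is true.
  6. (p11 OR p2) — p11 is true.
  7. (p9 OR NOT p10 OR p5) — p9 is true.
  8. (p4 OR p6 OR p11) — p11 is true.
  9. (NOT p3 OR p7) — p7 is true.
  10. (p10 OR p1 OR p9) — p9 is true.
  11. (p1 OR p9 OR p5) — p1 is true.
  12. (NOT p8 OR p5) — NOT p8 is true.
  13. (p5 OR NOT p11) — p5 is true.
  14. (NOT p4 OR p3 OR p10) — p3 is true.
  15. (NOT p1 OR p11) — p11 is true.
  16. (p3 OR NOT p8 OR NOT p6) — NOT p8 is true.
  17. (NOT p5 OR NOT p1 OR p9) — p9 is true.
  18. (p8 OR NOT p3 OR p7) — p7 is true.
  19. (NOT p1 OR p5) — p5 is true.
  20. (NOT p1 OR p5 OR p4) — p4 is true.
  21. (p3 OR NOT p11) — p3 is true.
  22. (p4 OR NOT p8 OR p6) — NOT p8 is true.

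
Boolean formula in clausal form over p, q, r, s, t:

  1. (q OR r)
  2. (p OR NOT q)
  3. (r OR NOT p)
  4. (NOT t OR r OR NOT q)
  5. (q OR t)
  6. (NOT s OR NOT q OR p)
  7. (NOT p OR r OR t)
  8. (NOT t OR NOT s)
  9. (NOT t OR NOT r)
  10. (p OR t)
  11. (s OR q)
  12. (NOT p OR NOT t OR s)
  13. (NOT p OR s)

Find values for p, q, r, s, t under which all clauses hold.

p=True  q=True  r=True  s=True  t=False

Try p = True.
  then r is forced to True.
  then t is forced to False.
  then q is forced to True.
  then s is forced to True.
Every clause has at least one true literal under this assignment.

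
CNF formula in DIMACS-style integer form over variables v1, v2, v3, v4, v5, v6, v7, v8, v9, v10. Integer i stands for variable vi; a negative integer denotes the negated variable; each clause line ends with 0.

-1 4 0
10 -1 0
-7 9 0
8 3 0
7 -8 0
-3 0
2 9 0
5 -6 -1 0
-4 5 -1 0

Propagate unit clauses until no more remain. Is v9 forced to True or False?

True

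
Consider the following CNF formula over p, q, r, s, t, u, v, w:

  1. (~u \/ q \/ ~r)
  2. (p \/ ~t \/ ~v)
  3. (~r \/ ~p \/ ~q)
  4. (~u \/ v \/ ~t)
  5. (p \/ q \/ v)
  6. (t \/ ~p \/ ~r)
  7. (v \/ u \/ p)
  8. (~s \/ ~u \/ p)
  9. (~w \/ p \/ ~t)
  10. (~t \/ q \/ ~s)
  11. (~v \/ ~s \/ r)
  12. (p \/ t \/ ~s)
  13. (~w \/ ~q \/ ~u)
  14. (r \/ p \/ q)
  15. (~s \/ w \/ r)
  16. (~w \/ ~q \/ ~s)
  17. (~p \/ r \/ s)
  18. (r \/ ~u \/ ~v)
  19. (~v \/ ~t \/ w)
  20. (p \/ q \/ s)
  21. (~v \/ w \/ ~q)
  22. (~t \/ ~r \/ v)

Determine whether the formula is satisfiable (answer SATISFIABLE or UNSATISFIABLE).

SATISFIABLE

Set p = True and propagate.
Try q = False.
The remaining clauses are satisfied by r = False, s = True, t = False, u = True, v = False, w = True.
Every clause has at least one true literal under this assignment.
So p=True  q=False  r=False  s=True  t=False  u=True  v=False  w=True is a satisfying assignment.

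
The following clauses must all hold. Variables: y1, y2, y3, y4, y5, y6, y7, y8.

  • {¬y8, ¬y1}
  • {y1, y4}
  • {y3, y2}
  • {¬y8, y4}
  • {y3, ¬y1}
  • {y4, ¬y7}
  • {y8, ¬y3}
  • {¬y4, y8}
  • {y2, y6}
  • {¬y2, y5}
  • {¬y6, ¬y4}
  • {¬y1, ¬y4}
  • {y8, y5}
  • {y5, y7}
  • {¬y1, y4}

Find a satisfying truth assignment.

y5 occurs only positively in the remaining clauses — set y5 = True.
Branch on y1: take y1 = False.
  then y4 is forced to True.
  then y8 is forced to True.
  then y6 is forced to False.
  then y2 is forced to True.
y3, y7 are now unconstrained; take y3 = False, y7 = False.

y1=F, y2=T, y3=F, y4=T, y5=T, y6=F, y7=F, y8=T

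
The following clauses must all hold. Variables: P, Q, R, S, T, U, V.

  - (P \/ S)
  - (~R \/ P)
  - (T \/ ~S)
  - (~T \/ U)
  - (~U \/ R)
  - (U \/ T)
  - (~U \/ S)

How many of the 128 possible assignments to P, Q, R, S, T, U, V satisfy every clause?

4

Satisfying assignments:
  P=1 Q=0 R=1 S=1 T=1 U=1 V=0
  P=1 Q=0 R=1 S=1 T=1 U=1 V=1
  P=1 Q=1 R=1 S=1 T=1 U=1 V=0
  P=1 Q=1 R=1 S=1 T=1 U=1 V=1
That's 4 in total.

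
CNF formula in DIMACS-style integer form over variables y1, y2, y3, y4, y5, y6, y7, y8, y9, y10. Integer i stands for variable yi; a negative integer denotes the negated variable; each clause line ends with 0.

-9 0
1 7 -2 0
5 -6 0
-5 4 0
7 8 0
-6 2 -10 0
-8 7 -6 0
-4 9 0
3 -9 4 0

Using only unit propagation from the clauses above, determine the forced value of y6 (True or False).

False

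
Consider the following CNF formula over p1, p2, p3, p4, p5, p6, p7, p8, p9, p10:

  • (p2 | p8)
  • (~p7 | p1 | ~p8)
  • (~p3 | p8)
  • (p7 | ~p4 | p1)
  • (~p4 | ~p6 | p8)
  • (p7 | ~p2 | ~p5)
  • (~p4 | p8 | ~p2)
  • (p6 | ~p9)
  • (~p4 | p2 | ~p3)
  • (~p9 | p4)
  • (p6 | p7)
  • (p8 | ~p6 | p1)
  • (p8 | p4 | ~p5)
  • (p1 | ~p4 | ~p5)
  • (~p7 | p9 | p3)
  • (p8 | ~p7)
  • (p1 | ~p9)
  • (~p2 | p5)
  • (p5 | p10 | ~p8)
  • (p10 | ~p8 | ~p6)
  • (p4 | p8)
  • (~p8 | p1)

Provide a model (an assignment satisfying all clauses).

p1 occurs only positively in the remaining clauses — set p1 = True.
p10 occurs only positively in the remaining clauses — set p10 = True.
Try p2 = False.
  then p8 is forced to True.
Branch on p3: take p3 = False.
The remaining clauses are satisfied by p4 = False, p5 = False, p6 = True, p7 = False, p9 = False.
Every clause has at least one true literal under this assignment.

p1=True  p2=False  p3=False  p4=False  p5=False  p6=True  p7=False  p8=True  p9=False  p10=True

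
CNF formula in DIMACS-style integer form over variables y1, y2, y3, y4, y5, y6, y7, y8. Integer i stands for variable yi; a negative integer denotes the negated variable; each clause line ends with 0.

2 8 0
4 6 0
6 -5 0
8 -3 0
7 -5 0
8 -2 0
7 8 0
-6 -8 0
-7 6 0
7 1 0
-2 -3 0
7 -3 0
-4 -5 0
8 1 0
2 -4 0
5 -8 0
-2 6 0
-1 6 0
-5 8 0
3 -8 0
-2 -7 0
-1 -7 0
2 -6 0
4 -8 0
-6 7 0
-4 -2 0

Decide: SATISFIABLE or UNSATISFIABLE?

y8 = True:
  propagation gives y6=False, y4=True, y5=False; an empty clause results — contradiction.
y8 = False:
  propagation gives y2=True; an empty clause results — contradiction.
Every branch closes, so no satisfying assignment exists.

UNSATISFIABLE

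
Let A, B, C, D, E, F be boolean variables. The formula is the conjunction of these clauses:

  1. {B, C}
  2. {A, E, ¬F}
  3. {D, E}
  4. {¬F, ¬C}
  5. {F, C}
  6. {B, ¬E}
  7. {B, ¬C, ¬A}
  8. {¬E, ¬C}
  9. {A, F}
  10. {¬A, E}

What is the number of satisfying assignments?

The models are:
  A=0 B=1 C=0 D=0 E=1 F=1
  A=0 B=1 C=0 D=1 E=1 F=1
  A=1 B=1 C=0 D=0 E=1 F=1
  A=1 B=1 C=0 D=1 E=1 F=1
That's 4 in total.

4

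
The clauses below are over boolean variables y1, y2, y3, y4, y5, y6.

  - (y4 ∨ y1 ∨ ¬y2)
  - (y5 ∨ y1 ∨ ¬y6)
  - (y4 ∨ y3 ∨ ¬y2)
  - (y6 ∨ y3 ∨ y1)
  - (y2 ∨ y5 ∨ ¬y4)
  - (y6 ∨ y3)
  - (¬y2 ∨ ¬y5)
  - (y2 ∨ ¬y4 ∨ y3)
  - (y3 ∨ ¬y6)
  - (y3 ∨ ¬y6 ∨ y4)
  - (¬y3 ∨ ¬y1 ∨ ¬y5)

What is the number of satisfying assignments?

12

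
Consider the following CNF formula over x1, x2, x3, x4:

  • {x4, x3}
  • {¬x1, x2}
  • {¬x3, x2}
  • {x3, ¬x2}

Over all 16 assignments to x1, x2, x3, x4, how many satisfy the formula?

5

Satisfying assignments:
  x1=F x2=F x3=F x4=T
  x1=F x2=T x3=T x4=F
  x1=F x2=T x3=T x4=T
  x1=T x2=T x3=T x4=F
  x1=T x2=T x3=T x4=T
Count: 5.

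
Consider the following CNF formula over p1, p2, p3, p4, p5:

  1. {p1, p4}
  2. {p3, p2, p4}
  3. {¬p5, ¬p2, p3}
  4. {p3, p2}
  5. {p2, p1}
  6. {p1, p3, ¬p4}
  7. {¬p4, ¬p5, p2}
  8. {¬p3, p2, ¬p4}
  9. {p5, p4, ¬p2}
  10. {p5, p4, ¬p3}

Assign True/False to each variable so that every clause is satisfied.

p1=T, p2=F, p3=T, p4=F, p5=T

Check each clause:
  1. {p4, p1} — p1 is true.
  2. {p4, p3, p2} — p3 is true.
  3. {p3, ¬p2, ¬p5} — p3 is true.
  4. {p2, p3} — p3 is true.
  5. {p2, p1} — p1 is true.
  6. {p3, p1, ¬p4} — p1 is true.
  7. {¬p4, p2, ¬p5} — ¬p4 is true.
  8. {¬p4, ¬p3, p2} — ¬p4 is true.
  9. {p5, ¬p2, p4} — p5 is true.
  10. {¬p3, p5, p4} — p5 is true.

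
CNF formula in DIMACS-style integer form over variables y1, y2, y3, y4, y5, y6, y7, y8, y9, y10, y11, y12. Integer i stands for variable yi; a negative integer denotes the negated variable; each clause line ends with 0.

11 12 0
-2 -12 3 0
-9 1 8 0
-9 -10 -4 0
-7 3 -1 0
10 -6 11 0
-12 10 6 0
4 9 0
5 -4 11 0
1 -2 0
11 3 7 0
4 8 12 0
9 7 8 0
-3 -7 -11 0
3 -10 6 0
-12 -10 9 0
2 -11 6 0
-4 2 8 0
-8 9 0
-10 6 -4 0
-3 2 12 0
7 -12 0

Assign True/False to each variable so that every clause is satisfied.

Set y1 = True and propagate.
Set y2 = True and propagate.
Try y3 = False.
  then y12 is forced to False.
  then y11 is forced to True.
  then y7 is forced to False.
For the remaining variables, y4 = True, y5 = False, y6 = True, y8 = True, y9 = True, y10 = False works.

y1 = T, y2 = T, y3 = F, y4 = T, y5 = F, y6 = T, y7 = F, y8 = T, y9 = T, y10 = F, y11 = T, y12 = F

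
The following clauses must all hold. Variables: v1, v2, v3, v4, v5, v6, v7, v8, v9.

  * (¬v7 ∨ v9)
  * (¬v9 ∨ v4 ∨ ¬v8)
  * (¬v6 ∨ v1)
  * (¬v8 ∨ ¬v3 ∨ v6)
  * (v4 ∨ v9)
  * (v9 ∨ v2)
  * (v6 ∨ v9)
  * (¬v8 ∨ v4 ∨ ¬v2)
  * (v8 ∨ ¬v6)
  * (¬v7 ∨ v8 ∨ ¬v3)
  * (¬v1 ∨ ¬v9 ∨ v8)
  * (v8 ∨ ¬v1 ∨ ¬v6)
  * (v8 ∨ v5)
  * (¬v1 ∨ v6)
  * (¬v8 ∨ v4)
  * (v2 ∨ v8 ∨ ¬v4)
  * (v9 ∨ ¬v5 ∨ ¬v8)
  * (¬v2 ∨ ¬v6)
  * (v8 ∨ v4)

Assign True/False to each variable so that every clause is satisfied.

v1=False, v2=False, v3=False, v4=True, v5=False, v6=False, v7=True, v8=True, v9=True

Check each clause:
  1. (¬v7 ∨ v9) — v9 is true.
  2. (¬v8 ∨ v4 ∨ ¬v9) — v4 is true.
  3. (v1 ∨ ¬v6) — ¬v6 is true.
  4. (¬v3 ∨ ¬v8 ∨ v6) — ¬v3 is true.
  5. (v4 ∨ v9) — v9 is true.
  6. (v9 ∨ v2) — v9 is true.
  7. (v9 ∨ v6) — v9 is true.
  8. (¬v8 ∨ ¬v2 ∨ v4) — v4 is true.
  9. (v8 ∨ ¬v6) — v8 is true.
  10. (¬v7 ∨ v8 ∨ ¬v3) — v8 is true.
  11. (v8 ∨ ¬v1 ∨ ¬v9) — v8 is true.
  12. (¬v1 ∨ ¬v6 ∨ v8) — v8 is true.
  13. (v8 ∨ v5) — v8 is true.
  14. (v6 ∨ ¬v1) — ¬v1 is true.
  15. (¬v8 ∨ v4) — v4 is true.
  16. (¬v4 ∨ v2 ∨ v8) — v8 is true.
  17. (¬v8 ∨ v9 ∨ ¬v5) — v9 is true.
  18. (¬v2 ∨ ¬v6) — ¬v6 is true.
  19. (v4 ∨ v8) — v8 is true.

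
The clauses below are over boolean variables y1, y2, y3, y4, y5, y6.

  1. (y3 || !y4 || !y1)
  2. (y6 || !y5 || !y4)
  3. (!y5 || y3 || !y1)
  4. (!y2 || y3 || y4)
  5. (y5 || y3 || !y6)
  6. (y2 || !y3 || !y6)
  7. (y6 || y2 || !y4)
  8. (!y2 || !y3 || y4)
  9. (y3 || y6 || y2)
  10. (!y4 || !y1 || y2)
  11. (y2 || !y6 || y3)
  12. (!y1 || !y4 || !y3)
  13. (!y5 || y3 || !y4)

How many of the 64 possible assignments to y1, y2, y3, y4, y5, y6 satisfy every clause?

8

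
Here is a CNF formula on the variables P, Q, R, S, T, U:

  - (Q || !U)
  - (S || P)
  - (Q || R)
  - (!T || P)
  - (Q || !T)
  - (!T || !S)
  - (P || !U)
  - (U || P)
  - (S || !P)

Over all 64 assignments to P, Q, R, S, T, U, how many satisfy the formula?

5

Satisfying assignments:
  P=1 Q=0 R=1 S=1 T=0 U=0
  P=1 Q=1 R=0 S=1 T=0 U=0
  P=1 Q=1 R=0 S=1 T=0 U=1
  P=1 Q=1 R=1 S=1 T=0 U=0
  P=1 Q=1 R=1 S=1 T=0 U=1
That's 5 in total.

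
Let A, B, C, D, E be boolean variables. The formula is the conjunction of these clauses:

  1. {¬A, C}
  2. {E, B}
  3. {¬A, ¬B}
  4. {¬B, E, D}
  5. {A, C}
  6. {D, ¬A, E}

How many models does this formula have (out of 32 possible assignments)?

7

Satisfying assignments:
  A=0 B=0 C=1 D=0 E=1
  A=0 B=0 C=1 D=1 E=1
  A=0 B=1 C=1 D=0 E=1
  A=0 B=1 C=1 D=1 E=0
  A=0 B=1 C=1 D=1 E=1
  A=1 B=0 C=1 D=0 E=1
  A=1 B=0 C=1 D=1 E=1
That's 7 in total.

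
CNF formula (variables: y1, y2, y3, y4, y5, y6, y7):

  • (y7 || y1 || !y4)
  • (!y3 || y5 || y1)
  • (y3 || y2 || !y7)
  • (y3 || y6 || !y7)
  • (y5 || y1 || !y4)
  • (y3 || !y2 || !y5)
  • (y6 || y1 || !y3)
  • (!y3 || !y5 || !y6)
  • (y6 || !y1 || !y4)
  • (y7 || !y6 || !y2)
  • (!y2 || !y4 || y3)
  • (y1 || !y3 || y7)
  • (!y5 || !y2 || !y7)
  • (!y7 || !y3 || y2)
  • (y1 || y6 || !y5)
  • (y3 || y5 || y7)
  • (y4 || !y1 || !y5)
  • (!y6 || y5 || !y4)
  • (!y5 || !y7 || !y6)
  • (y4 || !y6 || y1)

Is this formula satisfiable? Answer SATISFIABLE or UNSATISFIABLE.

Branch on y1: take y1 = True.
Try y2 = False.
The remaining clauses are satisfied by y3 = True, y4 = False, y5 = False, y6 = False, y7 = False.
So y1 = 1, y2 = 0, y3 = 1, y4 = 0, y5 = 0, y6 = 0, y7 = 0 is a satisfying assignment.

SATISFIABLE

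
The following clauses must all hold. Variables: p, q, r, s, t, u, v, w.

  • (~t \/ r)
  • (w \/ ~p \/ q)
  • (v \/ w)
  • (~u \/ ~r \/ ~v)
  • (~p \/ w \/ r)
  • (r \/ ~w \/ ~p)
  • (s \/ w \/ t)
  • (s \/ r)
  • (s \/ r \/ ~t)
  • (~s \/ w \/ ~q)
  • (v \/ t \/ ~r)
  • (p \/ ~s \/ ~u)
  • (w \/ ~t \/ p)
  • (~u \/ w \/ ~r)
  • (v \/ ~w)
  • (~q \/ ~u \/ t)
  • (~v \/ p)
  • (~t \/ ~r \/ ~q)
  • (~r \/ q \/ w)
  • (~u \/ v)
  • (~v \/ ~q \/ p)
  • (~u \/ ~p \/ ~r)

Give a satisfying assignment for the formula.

p=T, q=F, r=T, s=F, t=F, u=F, v=T, w=T

Pure literal: u appears only negated; assign u = False.
Try p = True.
The remaining clauses are satisfied by q = False, r = True, s = False, t = False, v = True, w = True.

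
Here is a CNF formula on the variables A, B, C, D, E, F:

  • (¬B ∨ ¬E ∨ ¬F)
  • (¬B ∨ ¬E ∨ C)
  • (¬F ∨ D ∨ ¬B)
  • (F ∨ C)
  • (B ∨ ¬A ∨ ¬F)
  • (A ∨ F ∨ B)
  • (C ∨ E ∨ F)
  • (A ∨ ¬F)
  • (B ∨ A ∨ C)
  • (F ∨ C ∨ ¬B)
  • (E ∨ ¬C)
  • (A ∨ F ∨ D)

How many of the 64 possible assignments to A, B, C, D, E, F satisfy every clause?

6

The models are:
  A=F B=T C=T D=T E=T F=F
  A=T B=F C=T D=F E=T F=F
  A=T B=F C=T D=T E=T F=F
  A=T B=T C=F D=T E=F F=T
  A=T B=T C=T D=F E=T F=F
  A=T B=T C=T D=T E=T F=F
That's 6 in total.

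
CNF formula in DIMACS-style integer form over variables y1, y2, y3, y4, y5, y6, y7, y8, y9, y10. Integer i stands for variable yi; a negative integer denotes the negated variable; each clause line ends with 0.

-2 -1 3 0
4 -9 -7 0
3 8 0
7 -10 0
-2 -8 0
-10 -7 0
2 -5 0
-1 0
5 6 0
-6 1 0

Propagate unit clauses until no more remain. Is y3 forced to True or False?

(!y1) stands alone — y1 = False.
In (!y6 || y1), y1 is now false; !y6 must hold, so y6 = False.
(y5 || y6): since y6 = False, the clause reduces to (y5). y5 = True.
In (!y5 || y2), !y5 is now false; y2 must hold, so y2 = True.
(!y2 || !y8): since y2 = True, the clause reduces to (!y8). y8 = False.
(y8 || y3): since y8 = False, the clause reduces to (y3). y3 = True.

True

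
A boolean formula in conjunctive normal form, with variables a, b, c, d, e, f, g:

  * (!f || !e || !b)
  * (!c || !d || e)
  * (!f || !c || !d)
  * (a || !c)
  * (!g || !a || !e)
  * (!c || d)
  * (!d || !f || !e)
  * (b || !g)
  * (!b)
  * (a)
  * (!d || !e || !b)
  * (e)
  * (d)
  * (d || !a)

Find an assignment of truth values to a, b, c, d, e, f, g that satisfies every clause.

a=T, b=F, c=F, d=T, e=T, f=F, g=F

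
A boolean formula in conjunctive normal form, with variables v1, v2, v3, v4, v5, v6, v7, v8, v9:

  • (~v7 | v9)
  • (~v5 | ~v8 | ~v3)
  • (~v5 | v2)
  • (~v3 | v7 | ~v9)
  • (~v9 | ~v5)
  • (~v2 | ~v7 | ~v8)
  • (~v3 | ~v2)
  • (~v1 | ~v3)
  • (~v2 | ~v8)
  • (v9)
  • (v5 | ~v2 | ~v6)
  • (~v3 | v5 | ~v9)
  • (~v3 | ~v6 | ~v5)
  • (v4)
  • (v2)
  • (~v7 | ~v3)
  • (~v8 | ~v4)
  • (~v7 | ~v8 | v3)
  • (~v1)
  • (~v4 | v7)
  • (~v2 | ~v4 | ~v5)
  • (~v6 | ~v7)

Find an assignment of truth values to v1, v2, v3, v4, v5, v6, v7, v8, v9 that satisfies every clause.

v1=False, v2=True, v3=False, v4=True, v5=False, v6=False, v7=True, v8=False, v9=True

Check each clause:
  1. (~v7 | v9) — v9 is true.
  2. (~v8 | ~v5 | ~v3) — ~v8 is true.
  3. (~v5 | v2) — v2 is true.
  4. (~v9 | ~v3 | v7) — ~v3 is true.
  5. (~v5 | ~v9) — ~v5 is true.
  6. (~v2 | ~v8 | ~v7) — ~v8 is true.
  7. (~v3 | ~v2) — ~v3 is true.
  8. (~v3 | ~v1) — ~v3 is true.
  9. (~v8 | ~v2) — ~v8 is true.
  10. (v9) — v9 is true.
  11. (~v2 | v5 | ~v6) — ~v6 is true.
  12. (v5 | ~v3 | ~v9) — ~v3 is true.
  13. (~v6 | ~v3 | ~v5) — ~v6 is true.
  14. (v4) — v4 is true.
  15. (v2) — v2 is true.
  16. (~v3 | ~v7) — ~v3 is true.
  17. (~v8 | ~v4) — ~v8 is true.
  18. (v3 | ~v7 | ~v8) — ~v8 is true.
  19. (~v1) — ~v1 is true.
  20. (v7 | ~v4) — v7 is true.
  21. (~v2 | ~v4 | ~v5) — ~v5 is true.
  22. (~v7 | ~v6) — ~v6 is true.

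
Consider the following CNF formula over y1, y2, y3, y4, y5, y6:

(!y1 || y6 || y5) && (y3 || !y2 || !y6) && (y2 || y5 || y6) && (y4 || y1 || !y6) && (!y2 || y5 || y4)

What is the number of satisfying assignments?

Split on y6, then y2.
  y6=1, y2=1: 5 of the 16 assignments to (y1,y3,y4,y5) work.
  y6=1, y2=0: y3, y5 free; 3 ways for (y1,y4) × 2^2 = 12.
  y6=0, y2=1: y3 free; 5 ways for (y1,y4,y5) × 2^1 = 10.
  y6=0, y2=0: forces y5=1; y1, y3, y4 free → 2^3 = 8.
Total: 5 + 12 + 10 + 8 = 35.

35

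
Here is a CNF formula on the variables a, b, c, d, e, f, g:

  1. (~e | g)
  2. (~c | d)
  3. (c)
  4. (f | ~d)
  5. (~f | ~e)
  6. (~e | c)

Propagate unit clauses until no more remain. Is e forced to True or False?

False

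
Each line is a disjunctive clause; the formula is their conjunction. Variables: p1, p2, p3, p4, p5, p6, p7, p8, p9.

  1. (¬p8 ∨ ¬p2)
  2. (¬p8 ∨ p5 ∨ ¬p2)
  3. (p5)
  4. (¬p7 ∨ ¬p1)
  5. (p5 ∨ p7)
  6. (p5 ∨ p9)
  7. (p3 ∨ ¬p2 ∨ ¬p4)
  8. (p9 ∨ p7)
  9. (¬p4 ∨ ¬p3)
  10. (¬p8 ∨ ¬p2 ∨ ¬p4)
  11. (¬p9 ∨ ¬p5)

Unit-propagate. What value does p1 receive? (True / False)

(p5) stands alone — p5 = True.
(¬p9 ∨ ¬p5) with p5 = True leaves only ¬p9, so p9 = False.
From (p7 ∨ p9) and p9 = False: p7 = True.
(¬p7 ∨ ¬p1) with p7 = True leaves only ¬p1, so p1 = False.

False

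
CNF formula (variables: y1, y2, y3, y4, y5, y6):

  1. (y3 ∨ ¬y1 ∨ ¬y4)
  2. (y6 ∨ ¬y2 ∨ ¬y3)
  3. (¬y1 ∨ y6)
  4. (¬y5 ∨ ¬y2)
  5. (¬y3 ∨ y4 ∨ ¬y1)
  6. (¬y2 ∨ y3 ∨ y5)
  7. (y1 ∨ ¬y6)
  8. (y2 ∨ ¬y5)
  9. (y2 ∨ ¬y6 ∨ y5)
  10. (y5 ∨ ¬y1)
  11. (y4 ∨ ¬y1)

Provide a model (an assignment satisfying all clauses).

y1=False, y2=False, y3=True, y4=False, y5=False, y6=False

Try y1 = False.
  then y6 is forced to False.
Try y2 = False.
  then y5 is forced to False.
y3, y4 are now unconstrained; take y3 = True, y4 = False.
Every clause has at least one true literal under this assignment.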